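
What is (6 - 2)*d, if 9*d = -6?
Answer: -8/3 ≈ -2.6667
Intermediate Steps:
d = -⅔ (d = (⅑)*(-6) = -⅔ ≈ -0.66667)
(6 - 2)*d = (6 - 2)*(-⅔) = 4*(-⅔) = -8/3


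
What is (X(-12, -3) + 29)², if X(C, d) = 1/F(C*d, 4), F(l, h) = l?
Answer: 1092025/1296 ≈ 842.61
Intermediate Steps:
X(C, d) = 1/(C*d)
(X(-12, -3) + 29)² = (1/(-12*(-3)) + 29)² = (-1/12*(-⅓) + 29)² = (1/36 + 29)² = (1045/36)² = 1092025/1296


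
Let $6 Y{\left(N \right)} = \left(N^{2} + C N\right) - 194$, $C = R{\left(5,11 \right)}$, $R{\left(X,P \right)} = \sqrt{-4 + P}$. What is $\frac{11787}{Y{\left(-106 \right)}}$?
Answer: $\frac{21692009}{3384642} + \frac{208237 \sqrt{7}}{3384642} \approx 6.5717$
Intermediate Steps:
$C = \sqrt{7}$ ($C = \sqrt{-4 + 11} = \sqrt{7} \approx 2.6458$)
$Y{\left(N \right)} = - \frac{97}{3} + \frac{N^{2}}{6} + \frac{N \sqrt{7}}{6}$ ($Y{\left(N \right)} = \frac{\left(N^{2} + \sqrt{7} N\right) - 194}{6} = \frac{\left(N^{2} + N \sqrt{7}\right) - 194}{6} = \frac{-194 + N^{2} + N \sqrt{7}}{6} = - \frac{97}{3} + \frac{N^{2}}{6} + \frac{N \sqrt{7}}{6}$)
$\frac{11787}{Y{\left(-106 \right)}} = \frac{11787}{- \frac{97}{3} + \frac{\left(-106\right)^{2}}{6} + \frac{1}{6} \left(-106\right) \sqrt{7}} = \frac{11787}{- \frac{97}{3} + \frac{1}{6} \cdot 11236 - \frac{53 \sqrt{7}}{3}} = \frac{11787}{- \frac{97}{3} + \frac{5618}{3} - \frac{53 \sqrt{7}}{3}} = \frac{11787}{\frac{5521}{3} - \frac{53 \sqrt{7}}{3}}$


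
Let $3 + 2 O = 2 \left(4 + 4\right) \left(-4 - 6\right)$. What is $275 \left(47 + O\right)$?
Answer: $- \frac{18975}{2} \approx -9487.5$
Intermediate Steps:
$O = - \frac{163}{2}$ ($O = - \frac{3}{2} + \frac{2 \left(4 + 4\right) \left(-4 - 6\right)}{2} = - \frac{3}{2} + \frac{2 \cdot 8 \left(-10\right)}{2} = - \frac{3}{2} + \frac{16 \left(-10\right)}{2} = - \frac{3}{2} + \frac{1}{2} \left(-160\right) = - \frac{3}{2} - 80 = - \frac{163}{2} \approx -81.5$)
$275 \left(47 + O\right) = 275 \left(47 - \frac{163}{2}\right) = 275 \left(- \frac{69}{2}\right) = - \frac{18975}{2}$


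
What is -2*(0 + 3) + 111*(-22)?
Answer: -2448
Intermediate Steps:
-2*(0 + 3) + 111*(-22) = -2*3 - 2442 = -6 - 2442 = -2448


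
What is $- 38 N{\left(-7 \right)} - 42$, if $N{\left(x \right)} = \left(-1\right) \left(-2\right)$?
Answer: $-118$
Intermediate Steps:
$N{\left(x \right)} = 2$
$- 38 N{\left(-7 \right)} - 42 = \left(-38\right) 2 - 42 = -76 - 42 = -118$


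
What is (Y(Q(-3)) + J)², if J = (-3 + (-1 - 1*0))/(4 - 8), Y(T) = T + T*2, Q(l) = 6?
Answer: 361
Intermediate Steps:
Y(T) = 3*T (Y(T) = T + 2*T = 3*T)
J = 1 (J = (-3 + (-1 + 0))/(-4) = (-3 - 1)*(-¼) = -4*(-¼) = 1)
(Y(Q(-3)) + J)² = (3*6 + 1)² = (18 + 1)² = 19² = 361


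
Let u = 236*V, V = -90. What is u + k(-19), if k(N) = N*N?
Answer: -20879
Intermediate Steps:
k(N) = N²
u = -21240 (u = 236*(-90) = -21240)
u + k(-19) = -21240 + (-19)² = -21240 + 361 = -20879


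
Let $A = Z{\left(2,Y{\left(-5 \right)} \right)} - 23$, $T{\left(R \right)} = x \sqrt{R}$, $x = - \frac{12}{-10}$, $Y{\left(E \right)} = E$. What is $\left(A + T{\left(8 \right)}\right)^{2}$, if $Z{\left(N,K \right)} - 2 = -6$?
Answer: $\frac{18513}{25} - \frac{648 \sqrt{2}}{5} \approx 557.24$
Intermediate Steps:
$Z{\left(N,K \right)} = -4$ ($Z{\left(N,K \right)} = 2 - 6 = -4$)
$x = \frac{6}{5}$ ($x = \left(-12\right) \left(- \frac{1}{10}\right) = \frac{6}{5} \approx 1.2$)
$T{\left(R \right)} = \frac{6 \sqrt{R}}{5}$
$A = -27$ ($A = -4 - 23 = -27$)
$\left(A + T{\left(8 \right)}\right)^{2} = \left(-27 + \frac{6 \sqrt{8}}{5}\right)^{2} = \left(-27 + \frac{6 \cdot 2 \sqrt{2}}{5}\right)^{2} = \left(-27 + \frac{12 \sqrt{2}}{5}\right)^{2}$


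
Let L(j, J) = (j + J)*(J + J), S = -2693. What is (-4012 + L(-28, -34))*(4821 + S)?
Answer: 434112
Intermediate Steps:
L(j, J) = 2*J*(J + j) (L(j, J) = (J + j)*(2*J) = 2*J*(J + j))
(-4012 + L(-28, -34))*(4821 + S) = (-4012 + 2*(-34)*(-34 - 28))*(4821 - 2693) = (-4012 + 2*(-34)*(-62))*2128 = (-4012 + 4216)*2128 = 204*2128 = 434112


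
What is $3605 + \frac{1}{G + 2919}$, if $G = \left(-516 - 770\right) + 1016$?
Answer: $\frac{9549646}{2649} \approx 3605.0$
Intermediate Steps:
$G = -270$ ($G = -1286 + 1016 = -270$)
$3605 + \frac{1}{G + 2919} = 3605 + \frac{1}{-270 + 2919} = 3605 + \frac{1}{2649} = \frac{9549646}{2649}$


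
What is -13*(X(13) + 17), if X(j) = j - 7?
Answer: -299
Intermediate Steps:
X(j) = -7 + j
-13*(X(13) + 17) = -13*((-7 + 13) + 17) = -13*(6 + 17) = -13*23 = -299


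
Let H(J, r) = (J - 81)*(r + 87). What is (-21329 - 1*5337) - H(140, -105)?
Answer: -25604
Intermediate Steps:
H(J, r) = (-81 + J)*(87 + r)
(-21329 - 1*5337) - H(140, -105) = (-21329 - 1*5337) - (-7047 - 81*(-105) + 87*140 + 140*(-105)) = (-21329 - 5337) - (-7047 + 8505 + 12180 - 14700) = -26666 - 1*(-1062) = -26666 + 1062 = -25604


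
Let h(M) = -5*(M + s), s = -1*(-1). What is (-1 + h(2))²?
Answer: 256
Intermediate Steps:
s = 1
h(M) = -5 - 5*M (h(M) = -5*(M + 1) = -5*(1 + M) = -5 - 5*M)
(-1 + h(2))² = (-1 + (-5 - 5*2))² = (-1 + (-5 - 10))² = (-1 - 15)² = (-16)² = 256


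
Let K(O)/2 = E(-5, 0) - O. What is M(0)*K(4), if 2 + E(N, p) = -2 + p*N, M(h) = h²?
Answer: 0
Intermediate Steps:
E(N, p) = -4 + N*p (E(N, p) = -2 + (-2 + p*N) = -2 + (-2 + N*p) = -4 + N*p)
K(O) = -8 - 2*O (K(O) = 2*((-4 - 5*0) - O) = 2*((-4 + 0) - O) = 2*(-4 - O) = -8 - 2*O)
M(0)*K(4) = 0²*(-8 - 2*4) = 0*(-8 - 8) = 0*(-16) = 0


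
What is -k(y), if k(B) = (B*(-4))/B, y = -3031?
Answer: 4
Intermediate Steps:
k(B) = -4 (k(B) = (-4*B)/B = -4)
-k(y) = -1*(-4) = 4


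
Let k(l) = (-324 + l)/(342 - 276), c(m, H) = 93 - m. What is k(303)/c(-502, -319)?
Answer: -1/1870 ≈ -0.00053476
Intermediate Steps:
k(l) = -54/11 + l/66 (k(l) = (-324 + l)/66 = (-324 + l)*(1/66) = -54/11 + l/66)
k(303)/c(-502, -319) = (-54/11 + (1/66)*303)/(93 - 1*(-502)) = (-54/11 + 101/22)/(93 + 502) = -7/22/595 = -7/22*1/595 = -1/1870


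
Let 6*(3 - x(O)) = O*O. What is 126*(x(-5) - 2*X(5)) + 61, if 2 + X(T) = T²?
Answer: -5882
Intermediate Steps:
x(O) = 3 - O²/6 (x(O) = 3 - O*O/6 = 3 - O²/6)
X(T) = -2 + T²
126*(x(-5) - 2*X(5)) + 61 = 126*((3 - ⅙*(-5)²) - 2*(-2 + 5²)) + 61 = 126*((3 - ⅙*25) - 2*(-2 + 25)) + 61 = 126*((3 - 25/6) - 2*23) + 61 = 126*(-7/6 - 46) + 61 = 126*(-283/6) + 61 = -5943 + 61 = -5882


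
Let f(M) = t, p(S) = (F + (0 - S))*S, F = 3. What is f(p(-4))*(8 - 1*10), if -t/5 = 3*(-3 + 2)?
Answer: -30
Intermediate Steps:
p(S) = S*(3 - S) (p(S) = (3 + (0 - S))*S = (3 - S)*S = S*(3 - S))
t = 15 (t = -15*(-3 + 2) = -15*(-1) = -5*(-3) = 15)
f(M) = 15
f(p(-4))*(8 - 1*10) = 15*(8 - 1*10) = 15*(8 - 10) = 15*(-2) = -30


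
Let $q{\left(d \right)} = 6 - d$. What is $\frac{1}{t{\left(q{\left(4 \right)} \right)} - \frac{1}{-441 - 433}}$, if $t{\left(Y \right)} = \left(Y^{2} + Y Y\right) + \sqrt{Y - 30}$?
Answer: $\frac{873126}{10041511} - \frac{1527752 i \sqrt{7}}{70290577} \approx 0.086952 - 0.057505 i$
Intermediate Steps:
$t{\left(Y \right)} = \sqrt{-30 + Y} + 2 Y^{2}$ ($t{\left(Y \right)} = \left(Y^{2} + Y^{2}\right) + \sqrt{-30 + Y} = 2 Y^{2} + \sqrt{-30 + Y} = \sqrt{-30 + Y} + 2 Y^{2}$)
$\frac{1}{t{\left(q{\left(4 \right)} \right)} - \frac{1}{-441 - 433}} = \frac{1}{\left(\sqrt{-30 + \left(6 - 4\right)} + 2 \left(6 - 4\right)^{2}\right) - \frac{1}{-441 - 433}} = \frac{1}{\left(\sqrt{-30 + \left(6 - 4\right)} + 2 \left(6 - 4\right)^{2}\right) - \frac{1}{-874}} = \frac{1}{\left(\sqrt{-30 + 2} + 2 \cdot 2^{2}\right) - - \frac{1}{874}} = \frac{1}{\left(\sqrt{-28} + 2 \cdot 4\right) + \frac{1}{874}} = \frac{1}{\left(2 i \sqrt{7} + 8\right) + \frac{1}{874}} = \frac{1}{\left(8 + 2 i \sqrt{7}\right) + \frac{1}{874}} = \frac{1}{\frac{6993}{874} + 2 i \sqrt{7}}$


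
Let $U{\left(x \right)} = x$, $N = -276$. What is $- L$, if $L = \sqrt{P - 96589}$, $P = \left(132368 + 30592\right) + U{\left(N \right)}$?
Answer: $- \sqrt{66095} \approx -257.09$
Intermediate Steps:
$P = 162684$ ($P = \left(132368 + 30592\right) - 276 = 162960 - 276 = 162684$)
$L = \sqrt{66095}$ ($L = \sqrt{162684 - 96589} = \sqrt{66095} \approx 257.09$)
$- L = - \sqrt{66095}$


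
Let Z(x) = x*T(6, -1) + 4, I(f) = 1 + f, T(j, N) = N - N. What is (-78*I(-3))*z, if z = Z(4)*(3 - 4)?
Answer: -624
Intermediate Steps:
T(j, N) = 0
Z(x) = 4 (Z(x) = x*0 + 4 = 0 + 4 = 4)
z = -4 (z = 4*(3 - 4) = 4*(-1) = -4)
(-78*I(-3))*z = -78*(1 - 3)*(-4) = -78*(-2)*(-4) = 156*(-4) = -624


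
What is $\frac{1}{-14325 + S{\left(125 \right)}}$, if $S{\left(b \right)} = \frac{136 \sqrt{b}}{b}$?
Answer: $- \frac{1790625}{25650684629} - \frac{680 \sqrt{5}}{25650684629} \approx -6.9867 \cdot 10^{-5}$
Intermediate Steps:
$S{\left(b \right)} = \frac{136}{\sqrt{b}}$
$\frac{1}{-14325 + S{\left(125 \right)}} = \frac{1}{-14325 + \frac{136}{5 \sqrt{5}}} = \frac{1}{-14325 + 136 \frac{\sqrt{5}}{25}} = \frac{1}{-14325 + \frac{136 \sqrt{5}}{25}}$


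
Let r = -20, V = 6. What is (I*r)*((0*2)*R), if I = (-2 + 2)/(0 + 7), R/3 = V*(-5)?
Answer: 0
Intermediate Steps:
R = -90 (R = 3*(6*(-5)) = 3*(-30) = -90)
I = 0 (I = 0/7 = 0*(⅐) = 0)
(I*r)*((0*2)*R) = (0*(-20))*((0*2)*(-90)) = 0*(0*(-90)) = 0*0 = 0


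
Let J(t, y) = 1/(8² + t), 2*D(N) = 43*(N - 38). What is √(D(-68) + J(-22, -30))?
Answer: I*√4020114/42 ≈ 47.739*I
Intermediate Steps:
D(N) = -817 + 43*N/2 (D(N) = (43*(N - 38))/2 = (43*(-38 + N))/2 = (-1634 + 43*N)/2 = -817 + 43*N/2)
J(t, y) = 1/(64 + t)
√(D(-68) + J(-22, -30)) = √((-817 + (43/2)*(-68)) + 1/(64 - 22)) = √((-817 - 1462) + 1/42) = √(-2279 + 1/42) = √(-95717/42) = I*√4020114/42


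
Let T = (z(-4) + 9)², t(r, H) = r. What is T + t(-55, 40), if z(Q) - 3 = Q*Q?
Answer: 729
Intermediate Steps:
z(Q) = 3 + Q² (z(Q) = 3 + Q*Q = 3 + Q²)
T = 784 (T = ((3 + (-4)²) + 9)² = ((3 + 16) + 9)² = (19 + 9)² = 28² = 784)
T + t(-55, 40) = 784 - 55 = 729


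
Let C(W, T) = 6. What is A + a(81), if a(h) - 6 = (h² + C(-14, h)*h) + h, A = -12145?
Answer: -5011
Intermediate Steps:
a(h) = 6 + h² + 7*h (a(h) = 6 + ((h² + 6*h) + h) = 6 + (h² + 7*h) = 6 + h² + 7*h)
A + a(81) = -12145 + (6 + 81² + 7*81) = -12145 + (6 + 6561 + 567) = -12145 + 7134 = -5011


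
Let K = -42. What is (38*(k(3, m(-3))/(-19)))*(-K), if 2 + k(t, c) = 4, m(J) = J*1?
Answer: -168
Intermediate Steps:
m(J) = J
k(t, c) = 2 (k(t, c) = -2 + 4 = 2)
(38*(k(3, m(-3))/(-19)))*(-K) = (38*(2/(-19)))*(-1*(-42)) = (38*(2*(-1/19)))*42 = (38*(-2/19))*42 = -4*42 = -168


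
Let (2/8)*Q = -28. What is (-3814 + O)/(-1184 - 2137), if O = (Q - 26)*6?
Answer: 4642/3321 ≈ 1.3978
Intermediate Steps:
Q = -112 (Q = 4*(-28) = -112)
O = -828 (O = (-112 - 26)*6 = -138*6 = -828)
(-3814 + O)/(-1184 - 2137) = (-3814 - 828)/(-1184 - 2137) = -4642/(-3321) = -4642*(-1/3321) = 4642/3321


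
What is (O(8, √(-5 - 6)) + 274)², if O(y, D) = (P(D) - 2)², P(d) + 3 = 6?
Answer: 75625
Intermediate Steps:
P(d) = 3 (P(d) = -3 + 6 = 3)
O(y, D) = 1 (O(y, D) = (3 - 2)² = 1² = 1)
(O(8, √(-5 - 6)) + 274)² = (1 + 274)² = 275² = 75625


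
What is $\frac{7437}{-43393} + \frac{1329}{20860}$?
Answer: $- \frac{13923789}{129311140} \approx -0.10768$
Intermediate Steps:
$\frac{7437}{-43393} + \frac{1329}{20860} = 7437 \left(- \frac{1}{43393}\right) + 1329 \cdot \frac{1}{20860} = - \frac{7437}{43393} + \frac{1329}{20860} = - \frac{13923789}{129311140}$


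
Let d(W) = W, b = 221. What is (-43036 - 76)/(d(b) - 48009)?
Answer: 10778/11947 ≈ 0.90215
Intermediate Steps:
(-43036 - 76)/(d(b) - 48009) = (-43036 - 76)/(221 - 48009) = -43112/(-47788) = -43112*(-1/47788) = 10778/11947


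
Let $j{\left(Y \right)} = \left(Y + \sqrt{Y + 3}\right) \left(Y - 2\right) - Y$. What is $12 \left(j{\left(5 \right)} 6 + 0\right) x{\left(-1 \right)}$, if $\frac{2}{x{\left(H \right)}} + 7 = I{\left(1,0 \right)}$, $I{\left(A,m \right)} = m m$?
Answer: $- \frac{1440}{7} - \frac{864 \sqrt{2}}{7} \approx -380.27$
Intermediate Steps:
$I{\left(A,m \right)} = m^{2}$
$x{\left(H \right)} = - \frac{2}{7}$ ($x{\left(H \right)} = \frac{2}{-7 + 0^{2}} = \frac{2}{-7 + 0} = \frac{2}{-7} = 2 \left(- \frac{1}{7}\right) = - \frac{2}{7}$)
$j{\left(Y \right)} = - Y + \left(-2 + Y\right) \left(Y + \sqrt{3 + Y}\right)$ ($j{\left(Y \right)} = \left(Y + \sqrt{3 + Y}\right) \left(-2 + Y\right) - Y = \left(-2 + Y\right) \left(Y + \sqrt{3 + Y}\right) - Y = - Y + \left(-2 + Y\right) \left(Y + \sqrt{3 + Y}\right)$)
$12 \left(j{\left(5 \right)} 6 + 0\right) x{\left(-1 \right)} = 12 \left(\left(5^{2} - 15 - 2 \sqrt{3 + 5} + 5 \sqrt{3 + 5}\right) 6 + 0\right) \left(- \frac{2}{7}\right) = 12 \left(\left(25 - 15 - 2 \sqrt{8} + 5 \sqrt{8}\right) 6 + 0\right) \left(- \frac{2}{7}\right) = 12 \left(\left(25 - 15 - 2 \cdot 2 \sqrt{2} + 5 \cdot 2 \sqrt{2}\right) 6 + 0\right) \left(- \frac{2}{7}\right) = 12 \left(\left(25 - 15 - 4 \sqrt{2} + 10 \sqrt{2}\right) 6 + 0\right) \left(- \frac{2}{7}\right) = 12 \left(\left(10 + 6 \sqrt{2}\right) 6 + 0\right) \left(- \frac{2}{7}\right) = 12 \left(\left(60 + 36 \sqrt{2}\right) + 0\right) \left(- \frac{2}{7}\right) = 12 \left(60 + 36 \sqrt{2}\right) \left(- \frac{2}{7}\right) = \left(720 + 432 \sqrt{2}\right) \left(- \frac{2}{7}\right) = - \frac{1440}{7} - \frac{864 \sqrt{2}}{7}$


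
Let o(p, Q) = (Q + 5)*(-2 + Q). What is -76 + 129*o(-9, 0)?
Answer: -1366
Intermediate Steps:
o(p, Q) = (-2 + Q)*(5 + Q) (o(p, Q) = (5 + Q)*(-2 + Q) = (-2 + Q)*(5 + Q))
-76 + 129*o(-9, 0) = -76 + 129*(-10 + 0² + 3*0) = -76 + 129*(-10 + 0 + 0) = -76 + 129*(-10) = -76 - 1290 = -1366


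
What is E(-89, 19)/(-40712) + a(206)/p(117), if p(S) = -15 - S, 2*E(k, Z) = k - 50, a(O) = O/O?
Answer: -15769/2686992 ≈ -0.0058686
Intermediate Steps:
a(O) = 1
E(k, Z) = -25 + k/2 (E(k, Z) = (k - 50)/2 = (-50 + k)/2 = -25 + k/2)
E(-89, 19)/(-40712) + a(206)/p(117) = (-25 + (1/2)*(-89))/(-40712) + 1/(-15 - 1*117) = (-25 - 89/2)*(-1/40712) + 1/(-15 - 117) = -139/2*(-1/40712) + 1/(-132) = 139/81424 + 1*(-1/132) = 139/81424 - 1/132 = -15769/2686992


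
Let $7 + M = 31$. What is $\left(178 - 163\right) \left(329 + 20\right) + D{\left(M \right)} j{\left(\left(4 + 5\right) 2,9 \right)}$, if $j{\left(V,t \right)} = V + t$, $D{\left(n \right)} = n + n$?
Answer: $6531$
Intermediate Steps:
$M = 24$ ($M = -7 + 31 = 24$)
$D{\left(n \right)} = 2 n$
$\left(178 - 163\right) \left(329 + 20\right) + D{\left(M \right)} j{\left(\left(4 + 5\right) 2,9 \right)} = \left(178 - 163\right) \left(329 + 20\right) + 2 \cdot 24 \left(\left(4 + 5\right) 2 + 9\right) = 15 \cdot 349 + 48 \left(9 \cdot 2 + 9\right) = 5235 + 48 \left(18 + 9\right) = 5235 + 48 \cdot 27 = 5235 + 1296 = 6531$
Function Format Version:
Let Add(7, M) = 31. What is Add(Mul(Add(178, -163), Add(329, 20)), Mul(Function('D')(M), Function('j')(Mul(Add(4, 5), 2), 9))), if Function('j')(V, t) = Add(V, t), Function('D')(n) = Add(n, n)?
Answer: 6531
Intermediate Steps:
M = 24 (M = Add(-7, 31) = 24)
Function('D')(n) = Mul(2, n)
Add(Mul(Add(178, -163), Add(329, 20)), Mul(Function('D')(M), Function('j')(Mul(Add(4, 5), 2), 9))) = Add(Mul(Add(178, -163), Add(329, 20)), Mul(Mul(2, 24), Add(Mul(Add(4, 5), 2), 9))) = Add(Mul(15, 349), Mul(48, Add(Mul(9, 2), 9))) = Add(5235, Mul(48, Add(18, 9))) = Add(5235, Mul(48, 27)) = Add(5235, 1296) = 6531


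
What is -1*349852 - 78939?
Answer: -428791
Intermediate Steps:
-1*349852 - 78939 = -349852 - 78939 = -428791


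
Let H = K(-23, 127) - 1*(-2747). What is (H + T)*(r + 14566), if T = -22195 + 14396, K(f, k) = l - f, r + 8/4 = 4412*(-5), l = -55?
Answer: 38109664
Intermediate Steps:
r = -22062 (r = -2 + 4412*(-5) = -2 - 22060 = -22062)
K(f, k) = -55 - f
T = -7799
H = 2715 (H = (-55 - 1*(-23)) - 1*(-2747) = (-55 + 23) + 2747 = -32 + 2747 = 2715)
(H + T)*(r + 14566) = (2715 - 7799)*(-22062 + 14566) = -5084*(-7496) = 38109664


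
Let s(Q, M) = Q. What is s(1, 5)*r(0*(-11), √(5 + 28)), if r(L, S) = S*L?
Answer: 0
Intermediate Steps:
r(L, S) = L*S
s(1, 5)*r(0*(-11), √(5 + 28)) = 1*((0*(-11))*√(5 + 28)) = 1*(0*√33) = 1*0 = 0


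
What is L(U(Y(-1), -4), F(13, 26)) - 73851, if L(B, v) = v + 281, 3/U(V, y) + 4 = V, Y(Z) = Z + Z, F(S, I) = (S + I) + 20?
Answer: -73511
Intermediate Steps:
F(S, I) = 20 + I + S (F(S, I) = (I + S) + 20 = 20 + I + S)
Y(Z) = 2*Z
U(V, y) = 3/(-4 + V)
L(B, v) = 281 + v
L(U(Y(-1), -4), F(13, 26)) - 73851 = (281 + (20 + 26 + 13)) - 73851 = (281 + 59) - 73851 = 340 - 73851 = -73511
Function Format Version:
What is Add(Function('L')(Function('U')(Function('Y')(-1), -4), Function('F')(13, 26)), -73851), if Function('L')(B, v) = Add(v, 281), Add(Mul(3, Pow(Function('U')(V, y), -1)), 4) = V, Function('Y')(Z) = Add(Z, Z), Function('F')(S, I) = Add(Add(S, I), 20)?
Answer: -73511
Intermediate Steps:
Function('F')(S, I) = Add(20, I, S) (Function('F')(S, I) = Add(Add(I, S), 20) = Add(20, I, S))
Function('Y')(Z) = Mul(2, Z)
Function('U')(V, y) = Mul(3, Pow(Add(-4, V), -1))
Function('L')(B, v) = Add(281, v)
Add(Function('L')(Function('U')(Function('Y')(-1), -4), Function('F')(13, 26)), -73851) = Add(Add(281, Add(20, 26, 13)), -73851) = Add(Add(281, 59), -73851) = Add(340, -73851) = -73511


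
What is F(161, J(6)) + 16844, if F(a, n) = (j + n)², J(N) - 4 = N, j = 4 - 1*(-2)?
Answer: 17100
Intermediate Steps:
j = 6 (j = 4 + 2 = 6)
J(N) = 4 + N
F(a, n) = (6 + n)²
F(161, J(6)) + 16844 = (6 + (4 + 6))² + 16844 = (6 + 10)² + 16844 = 16² + 16844 = 256 + 16844 = 17100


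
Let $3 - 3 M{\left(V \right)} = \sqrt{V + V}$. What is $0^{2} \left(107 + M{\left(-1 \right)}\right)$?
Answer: $0$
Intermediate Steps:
$M{\left(V \right)} = 1 - \frac{\sqrt{2} \sqrt{V}}{3}$ ($M{\left(V \right)} = 1 - \frac{\sqrt{V + V}}{3} = 1 - \frac{\sqrt{2 V}}{3} = 1 - \frac{\sqrt{2} \sqrt{V}}{3}$)
$0^{2} \left(107 + M{\left(-1 \right)}\right) = 0^{2} \left(107 + \left(1 - \frac{\sqrt{2} \sqrt{-1}}{3}\right)\right) = 0 \left(107 + \left(1 - \frac{\sqrt{2} i}{3}\right)\right) = 0 \left(107 + \left(1 - \frac{i \sqrt{2}}{3}\right)\right) = 0 \left(108 - \frac{i \sqrt{2}}{3}\right) = 0$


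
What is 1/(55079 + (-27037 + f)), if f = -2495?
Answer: 1/25547 ≈ 3.9144e-5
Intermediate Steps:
1/(55079 + (-27037 + f)) = 1/(55079 + (-27037 - 2495)) = 1/(55079 - 29532) = 1/25547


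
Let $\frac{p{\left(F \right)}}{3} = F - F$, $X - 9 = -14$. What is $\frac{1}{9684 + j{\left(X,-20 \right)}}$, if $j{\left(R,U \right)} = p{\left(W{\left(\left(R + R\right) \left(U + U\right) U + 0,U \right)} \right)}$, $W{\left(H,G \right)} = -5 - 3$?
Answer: $\frac{1}{9684} \approx 0.00010326$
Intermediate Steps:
$X = -5$ ($X = 9 - 14 = -5$)
$W{\left(H,G \right)} = -8$
$p{\left(F \right)} = 0$ ($p{\left(F \right)} = 3 \left(F - F\right) = 3 \cdot 0 = 0$)
$j{\left(R,U \right)} = 0$
$\frac{1}{9684 + j{\left(X,-20 \right)}} = \frac{1}{9684 + 0} = \frac{1}{9684}$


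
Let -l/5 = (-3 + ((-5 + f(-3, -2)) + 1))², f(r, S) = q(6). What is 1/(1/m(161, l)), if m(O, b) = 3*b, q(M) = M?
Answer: -15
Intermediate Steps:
f(r, S) = 6
l = -5 (l = -5*(-3 + ((-5 + 6) + 1))² = -5*(-3 + (1 + 1))² = -5*(-3 + 2)² = -5*(-1)² = -5*1 = -5)
1/(1/m(161, l)) = 1/(1/(3*(-5))) = 1/(1/(-15)) = 1/(-1/15) = -15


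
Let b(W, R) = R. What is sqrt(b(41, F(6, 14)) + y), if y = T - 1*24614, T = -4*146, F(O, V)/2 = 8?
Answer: 3*I*sqrt(2798) ≈ 158.69*I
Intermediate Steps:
F(O, V) = 16 (F(O, V) = 2*8 = 16)
T = -584
y = -25198 (y = -584 - 1*24614 = -584 - 24614 = -25198)
sqrt(b(41, F(6, 14)) + y) = sqrt(16 - 25198) = sqrt(-25182) = 3*I*sqrt(2798)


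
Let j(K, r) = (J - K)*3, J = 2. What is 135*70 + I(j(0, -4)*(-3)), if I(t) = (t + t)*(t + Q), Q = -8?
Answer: 10386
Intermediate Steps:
j(K, r) = 6 - 3*K (j(K, r) = (2 - K)*3 = 6 - 3*K)
I(t) = 2*t*(-8 + t) (I(t) = (t + t)*(t - 8) = (2*t)*(-8 + t) = 2*t*(-8 + t))
135*70 + I(j(0, -4)*(-3)) = 135*70 + 2*((6 - 3*0)*(-3))*(-8 + (6 - 3*0)*(-3)) = 9450 + 2*((6 + 0)*(-3))*(-8 + (6 + 0)*(-3)) = 9450 + 2*(6*(-3))*(-8 + 6*(-3)) = 9450 + 2*(-18)*(-8 - 18) = 9450 + 2*(-18)*(-26) = 9450 + 936 = 10386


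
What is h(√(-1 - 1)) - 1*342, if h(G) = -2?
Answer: -344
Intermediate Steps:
h(√(-1 - 1)) - 1*342 = -2 - 1*342 = -2 - 342 = -344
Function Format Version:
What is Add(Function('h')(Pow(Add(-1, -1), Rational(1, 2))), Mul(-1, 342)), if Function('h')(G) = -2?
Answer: -344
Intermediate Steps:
Add(Function('h')(Pow(Add(-1, -1), Rational(1, 2))), Mul(-1, 342)) = Add(-2, Mul(-1, 342)) = Add(-2, -342) = -344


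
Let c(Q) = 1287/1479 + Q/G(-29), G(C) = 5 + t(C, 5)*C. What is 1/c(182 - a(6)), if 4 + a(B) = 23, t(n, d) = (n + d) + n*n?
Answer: 11678184/10081793 ≈ 1.1583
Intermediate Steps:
t(n, d) = d + n + n² (t(n, d) = (d + n) + n² = d + n + n²)
a(B) = 19 (a(B) = -4 + 23 = 19)
G(C) = 5 + C*(5 + C + C²) (G(C) = 5 + (5 + C + C²)*C = 5 + C*(5 + C + C²))
c(Q) = 429/493 - Q/23688 (c(Q) = 1287/1479 + Q/(5 - 29*(5 - 29 + (-29)²)) = 1287*(1/1479) + Q/(5 - 29*(5 - 29 + 841)) = 429/493 + Q/(5 - 29*817) = 429/493 + Q/(5 - 23693) = 429/493 + Q/(-23688) = 429/493 + Q*(-1/23688) = 429/493 - Q/23688)
1/c(182 - a(6)) = 1/(429/493 - (182 - 1*19)/23688) = 1/(429/493 - (182 - 19)/23688) = 1/(429/493 - 1/23688*163) = 1/(429/493 - 163/23688) = 1/(10081793/11678184) = 11678184/10081793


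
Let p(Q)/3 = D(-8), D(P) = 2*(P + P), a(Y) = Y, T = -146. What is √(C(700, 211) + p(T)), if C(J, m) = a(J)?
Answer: 2*√151 ≈ 24.576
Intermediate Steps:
D(P) = 4*P (D(P) = 2*(2*P) = 4*P)
p(Q) = -96 (p(Q) = 3*(4*(-8)) = 3*(-32) = -96)
C(J, m) = J
√(C(700, 211) + p(T)) = √(700 - 96) = √604 = 2*√151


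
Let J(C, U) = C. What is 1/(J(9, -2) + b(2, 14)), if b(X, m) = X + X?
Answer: 1/13 ≈ 0.076923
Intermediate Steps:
b(X, m) = 2*X
1/(J(9, -2) + b(2, 14)) = 1/(9 + 2*2) = 1/(9 + 4) = 1/13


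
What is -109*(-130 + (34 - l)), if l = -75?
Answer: 2289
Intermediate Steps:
-109*(-130 + (34 - l)) = -109*(-130 + (34 - 1*(-75))) = -109*(-130 + (34 + 75)) = -109*(-130 + 109) = -109*(-21) = 2289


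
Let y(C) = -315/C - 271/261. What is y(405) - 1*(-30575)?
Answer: 2659867/87 ≈ 30573.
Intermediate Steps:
y(C) = -271/261 - 315/C (y(C) = -315/C - 271*1/261 = -315/C - 271/261 = -271/261 - 315/C)
y(405) - 1*(-30575) = (-271/261 - 315/405) - 1*(-30575) = (-271/261 - 315*1/405) + 30575 = (-271/261 - 7/9) + 30575 = -158/87 + 30575 = 2659867/87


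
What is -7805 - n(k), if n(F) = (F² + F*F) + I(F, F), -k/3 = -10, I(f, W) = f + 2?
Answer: -9637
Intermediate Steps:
I(f, W) = 2 + f
k = 30 (k = -3*(-10) = 30)
n(F) = 2 + F + 2*F² (n(F) = (F² + F*F) + (2 + F) = (F² + F²) + (2 + F) = 2*F² + (2 + F) = 2 + F + 2*F²)
-7805 - n(k) = -7805 - (2 + 30 + 2*30²) = -7805 - (2 + 30 + 2*900) = -7805 - (2 + 30 + 1800) = -7805 - 1*1832 = -7805 - 1832 = -9637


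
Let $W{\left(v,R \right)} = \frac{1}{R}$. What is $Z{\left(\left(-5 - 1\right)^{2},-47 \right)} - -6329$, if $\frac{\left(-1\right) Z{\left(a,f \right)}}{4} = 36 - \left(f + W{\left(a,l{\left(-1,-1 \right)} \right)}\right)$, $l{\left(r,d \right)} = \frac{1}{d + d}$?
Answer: $5989$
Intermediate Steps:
$l{\left(r,d \right)} = \frac{1}{2 d}$
$Z{\left(a,f \right)} = -152 + 4 f$ ($Z{\left(a,f \right)} = - 4 \left(36 - \left(f + \frac{1}{\frac{1}{2} \frac{1}{-1}}\right)\right) = - 4 \left(36 - \left(f + \frac{1}{\frac{1}{2} \left(-1\right)}\right)\right) = - 4 \left(36 - \left(f + \frac{1}{- \frac{1}{2}}\right)\right) = - 4 \left(36 - \left(f - 2\right)\right) = - 4 \left(36 - \left(-2 + f\right)\right) = - 4 \left(38 - f\right) = -152 + 4 f$)
$Z{\left(\left(-5 - 1\right)^{2},-47 \right)} - -6329 = \left(-152 + 4 \left(-47\right)\right) - -6329 = \left(-152 - 188\right) + 6329 = -340 + 6329 = 5989$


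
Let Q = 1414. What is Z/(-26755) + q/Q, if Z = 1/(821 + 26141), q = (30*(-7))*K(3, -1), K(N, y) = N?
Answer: -32461574051/72858199310 ≈ -0.44554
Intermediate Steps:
q = -630 (q = (30*(-7))*3 = -210*3 = -630)
Z = 1/26962 ≈ 3.7089e-5
Z/(-26755) + q/Q = (1/26962)/(-26755) - 630/1414 = (1/26962)*(-1/26755) - 630*1/1414 = -1/721368310 - 45/101 = -32461574051/72858199310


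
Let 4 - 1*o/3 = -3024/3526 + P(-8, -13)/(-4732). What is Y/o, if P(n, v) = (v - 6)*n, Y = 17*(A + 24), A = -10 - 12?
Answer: 35455693/15297309 ≈ 2.3178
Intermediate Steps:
A = -22
Y = 34 (Y = 17*(-22 + 24) = 17*2 = 34)
P(n, v) = n*(-6 + v) (P(n, v) = (-6 + v)*n = n*(-6 + v))
o = 30594618/2085629 (o = 12 - 3*(-3024/3526 - 8*(-6 - 13)/(-4732)) = 12 - 3*(-3024*1/3526 - 8*(-19)*(-1/4732)) = 12 - 3*(-1512/1763 + 152*(-1/4732)) = 12 - 3*(-1512/1763 - 38/1183) = 12 - 3*(-1855690/2085629) = 12 + 5567070/2085629 = 30594618/2085629 ≈ 14.669)
Y/o = 34/(30594618/2085629) = 34*(2085629/30594618) = 35455693/15297309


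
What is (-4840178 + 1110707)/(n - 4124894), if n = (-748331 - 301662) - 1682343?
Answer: 3729471/6857230 ≈ 0.54387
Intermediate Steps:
n = -2732336 (n = -1049993 - 1682343 = -2732336)
(-4840178 + 1110707)/(n - 4124894) = (-4840178 + 1110707)/(-2732336 - 4124894) = -3729471/(-6857230) = -3729471*(-1/6857230) = 3729471/6857230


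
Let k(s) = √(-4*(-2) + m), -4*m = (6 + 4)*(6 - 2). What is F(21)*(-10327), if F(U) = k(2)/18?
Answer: -10327*I*√2/18 ≈ -811.37*I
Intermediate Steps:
m = -10 (m = -(6 + 4)*(6 - 2)/4 = -5*4/2 = -¼*40 = -10)
k(s) = I*√2 (k(s) = √(-4*(-2) - 10) = √(8 - 10) = √(-2) = I*√2)
F(U) = I*√2/18 (F(U) = (I*√2)/18 = (I*√2)*(1/18) = I*√2/18)
F(21)*(-10327) = (I*√2/18)*(-10327) = -10327*I*√2/18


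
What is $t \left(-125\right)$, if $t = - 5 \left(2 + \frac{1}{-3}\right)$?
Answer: $\frac{3125}{3} \approx 1041.7$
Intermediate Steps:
$t = - \frac{25}{3}$ ($t = - 5 \left(2 - \frac{1}{3}\right) = \left(-5\right) \frac{5}{3} = - \frac{25}{3} \approx -8.3333$)
$t \left(-125\right) = \left(- \frac{25}{3}\right) \left(-125\right) = \frac{3125}{3}$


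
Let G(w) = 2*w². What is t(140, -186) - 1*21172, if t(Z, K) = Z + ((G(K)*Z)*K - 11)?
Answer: -1801780723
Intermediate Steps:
t(Z, K) = -11 + Z + 2*Z*K³ (t(Z, K) = Z + (((2*K²)*Z)*K - 11) = Z + ((2*Z*K²)*K - 11) = Z + (2*Z*K³ - 11) = Z + (-11 + 2*Z*K³) = -11 + Z + 2*Z*K³)
t(140, -186) - 1*21172 = (-11 + 140 + 2*140*(-186)³) - 1*21172 = (-11 + 140 + 2*140*(-6434856)) - 21172 = (-11 + 140 - 1801759680) - 21172 = -1801759551 - 21172 = -1801780723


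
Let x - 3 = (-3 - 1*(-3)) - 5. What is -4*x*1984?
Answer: 15872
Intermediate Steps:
x = -2 (x = 3 + ((-3 - 1*(-3)) - 5) = 3 + ((-3 + 3) - 5) = 3 + (0 - 5) = 3 - 5 = -2)
-4*x*1984 = -4*(-2)*1984 = 8*1984 = 15872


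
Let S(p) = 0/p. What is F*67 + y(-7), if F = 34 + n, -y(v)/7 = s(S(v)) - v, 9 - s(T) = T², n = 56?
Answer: 5918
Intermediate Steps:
S(p) = 0
s(T) = 9 - T²
y(v) = -63 + 7*v (y(v) = -7*((9 - 1*0²) - v) = -7*((9 - 1*0) - v) = -7*((9 + 0) - v) = -7*(9 - v) = -63 + 7*v)
F = 90 (F = 34 + 56 = 90)
F*67 + y(-7) = 90*67 + (-63 + 7*(-7)) = 6030 + (-63 - 49) = 6030 - 112 = 5918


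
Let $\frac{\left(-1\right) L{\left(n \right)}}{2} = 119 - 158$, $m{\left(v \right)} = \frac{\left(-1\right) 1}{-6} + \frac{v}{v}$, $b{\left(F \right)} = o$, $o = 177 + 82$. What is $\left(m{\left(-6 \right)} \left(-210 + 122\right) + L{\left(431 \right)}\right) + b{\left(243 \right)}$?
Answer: $\frac{703}{3} \approx 234.33$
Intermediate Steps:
$o = 259$
$b{\left(F \right)} = 259$
$m{\left(v \right)} = \frac{7}{6}$ ($m{\left(v \right)} = \left(-1\right) \left(- \frac{1}{6}\right) + 1 = \frac{1}{6} + 1 = \frac{7}{6}$)
$L{\left(n \right)} = 78$ ($L{\left(n \right)} = - 2 \left(119 - 158\right) = \left(-2\right) \left(-39\right) = 78$)
$\left(m{\left(-6 \right)} \left(-210 + 122\right) + L{\left(431 \right)}\right) + b{\left(243 \right)} = \left(\frac{7 \left(-210 + 122\right)}{6} + 78\right) + 259 = \left(\frac{7}{6} \left(-88\right) + 78\right) + 259 = \left(- \frac{308}{3} + 78\right) + 259 = - \frac{74}{3} + 259 = \frac{703}{3}$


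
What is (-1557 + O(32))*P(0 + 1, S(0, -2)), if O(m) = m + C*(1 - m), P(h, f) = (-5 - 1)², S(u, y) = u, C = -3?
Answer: -51552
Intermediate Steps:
P(h, f) = 36 (P(h, f) = (-6)² = 36)
O(m) = -3 + 4*m (O(m) = m - 3*(1 - m) = m + (-3 + 3*m) = -3 + 4*m)
(-1557 + O(32))*P(0 + 1, S(0, -2)) = (-1557 + (-3 + 4*32))*36 = (-1557 + (-3 + 128))*36 = (-1557 + 125)*36 = -1432*36 = -51552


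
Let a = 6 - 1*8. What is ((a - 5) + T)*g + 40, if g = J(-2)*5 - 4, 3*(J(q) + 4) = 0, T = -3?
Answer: 280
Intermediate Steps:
J(q) = -4 (J(q) = -4 + (⅓)*0 = -4 + 0 = -4)
a = -2 (a = 6 - 8 = -2)
g = -24 (g = -4*5 - 4 = -20 - 4 = -24)
((a - 5) + T)*g + 40 = ((-2 - 5) - 3)*(-24) + 40 = (-7 - 3)*(-24) + 40 = -10*(-24) + 40 = 240 + 40 = 280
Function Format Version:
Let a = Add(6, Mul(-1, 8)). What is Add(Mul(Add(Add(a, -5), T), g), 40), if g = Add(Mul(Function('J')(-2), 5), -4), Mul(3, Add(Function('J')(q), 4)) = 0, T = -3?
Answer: 280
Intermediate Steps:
Function('J')(q) = -4 (Function('J')(q) = Add(-4, Mul(Rational(1, 3), 0)) = Add(-4, 0) = -4)
a = -2 (a = Add(6, -8) = -2)
g = -24 (g = Add(Mul(-4, 5), -4) = Add(-20, -4) = -24)
Add(Mul(Add(Add(a, -5), T), g), 40) = Add(Mul(Add(Add(-2, -5), -3), -24), 40) = Add(Mul(Add(-7, -3), -24), 40) = Add(Mul(-10, -24), 40) = Add(240, 40) = 280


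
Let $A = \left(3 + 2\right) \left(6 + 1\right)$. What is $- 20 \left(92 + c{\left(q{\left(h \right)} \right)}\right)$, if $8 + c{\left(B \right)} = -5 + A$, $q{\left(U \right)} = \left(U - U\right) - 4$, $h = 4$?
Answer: $-2280$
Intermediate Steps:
$q{\left(U \right)} = -4$ ($q{\left(U \right)} = 0 - 4 = -4$)
$A = 35$ ($A = 5 \cdot 7 = 35$)
$c{\left(B \right)} = 22$ ($c{\left(B \right)} = -8 + \left(-5 + 35\right) = -8 + 30 = 22$)
$- 20 \left(92 + c{\left(q{\left(h \right)} \right)}\right) = - 20 \left(92 + 22\right) = \left(-20\right) 114 = -2280$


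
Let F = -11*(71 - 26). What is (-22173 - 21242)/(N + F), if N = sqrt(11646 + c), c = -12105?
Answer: 2387825/27276 + 43415*I*sqrt(51)/81828 ≈ 87.543 + 3.789*I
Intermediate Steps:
F = -495 (F = -11*45 = -495)
N = 3*I*sqrt(51) (N = sqrt(11646 - 12105) = sqrt(-459) = 3*I*sqrt(51) ≈ 21.424*I)
(-22173 - 21242)/(N + F) = (-22173 - 21242)/(3*I*sqrt(51) - 495) = -43415/(-495 + 3*I*sqrt(51))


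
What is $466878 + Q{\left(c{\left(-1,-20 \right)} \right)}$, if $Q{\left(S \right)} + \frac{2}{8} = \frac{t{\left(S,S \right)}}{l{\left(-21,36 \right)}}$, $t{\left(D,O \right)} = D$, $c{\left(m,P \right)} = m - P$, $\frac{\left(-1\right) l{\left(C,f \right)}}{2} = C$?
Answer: $\frac{39217769}{84} \approx 4.6688 \cdot 10^{5}$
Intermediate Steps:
$l{\left(C,f \right)} = - 2 C$
$Q{\left(S \right)} = - \frac{1}{4} + \frac{S}{42}$ ($Q{\left(S \right)} = - \frac{1}{4} + \frac{S}{\left(-2\right) \left(-21\right)} = - \frac{1}{4} + \frac{S}{42}$)
$466878 + Q{\left(c{\left(-1,-20 \right)} \right)} = 466878 - \left(\frac{1}{4} - \frac{-1 - -20}{42}\right) = 466878 - \left(\frac{1}{4} - \frac{-1 + 20}{42}\right) = 466878 + \left(- \frac{1}{4} + \frac{1}{42} \cdot 19\right) = 466878 + \left(- \frac{1}{4} + \frac{19}{42}\right) = 466878 + \frac{17}{84} = \frac{39217769}{84}$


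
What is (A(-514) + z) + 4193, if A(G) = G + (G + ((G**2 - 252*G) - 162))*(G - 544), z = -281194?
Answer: -416122299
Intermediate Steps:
A(G) = G + (-544 + G)*(-162 + G**2 - 251*G) (A(G) = G + (G + (-162 + G**2 - 252*G))*(-544 + G) = G + (-162 + G**2 - 251*G)*(-544 + G) = G + (-544 + G)*(-162 + G**2 - 251*G))
(A(-514) + z) + 4193 = ((88128 + (-514)**3 - 795*(-514)**2 + 136383*(-514)) - 281194) + 4193 = ((88128 - 135796744 - 795*264196 - 70100862) - 281194) + 4193 = ((88128 - 135796744 - 210035820 - 70100862) - 281194) + 4193 = (-415845298 - 281194) + 4193 = -416126492 + 4193 = -416122299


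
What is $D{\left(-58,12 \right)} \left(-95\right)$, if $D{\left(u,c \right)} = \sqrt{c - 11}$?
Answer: $-95$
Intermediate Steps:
$D{\left(u,c \right)} = \sqrt{-11 + c}$
$D{\left(-58,12 \right)} \left(-95\right) = \sqrt{-11 + 12} \left(-95\right) = \sqrt{1} \left(-95\right) = 1 \left(-95\right) = -95$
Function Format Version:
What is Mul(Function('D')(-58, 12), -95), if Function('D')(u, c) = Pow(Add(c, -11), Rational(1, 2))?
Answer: -95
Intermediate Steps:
Function('D')(u, c) = Pow(Add(-11, c), Rational(1, 2))
Mul(Function('D')(-58, 12), -95) = Mul(Pow(Add(-11, 12), Rational(1, 2)), -95) = Mul(Pow(1, Rational(1, 2)), -95) = Mul(1, -95) = -95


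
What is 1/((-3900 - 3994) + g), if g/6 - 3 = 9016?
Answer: 1/46220 ≈ 2.1636e-5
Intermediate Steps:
g = 54114 (g = 18 + 6*9016 = 18 + 54096 = 54114)
1/((-3900 - 3994) + g) = 1/((-3900 - 3994) + 54114) = 1/(-7894 + 54114) = 1/46220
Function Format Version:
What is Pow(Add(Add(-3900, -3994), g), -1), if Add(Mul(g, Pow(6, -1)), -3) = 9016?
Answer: Rational(1, 46220) ≈ 2.1636e-5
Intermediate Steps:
g = 54114 (g = Add(18, Mul(6, 9016)) = Add(18, 54096) = 54114)
Pow(Add(Add(-3900, -3994), g), -1) = Pow(Add(Add(-3900, -3994), 54114), -1) = Pow(Add(-7894, 54114), -1) = Pow(46220, -1) = Rational(1, 46220)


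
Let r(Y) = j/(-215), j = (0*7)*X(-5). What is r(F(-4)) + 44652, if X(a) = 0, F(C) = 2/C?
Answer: 44652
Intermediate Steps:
j = 0 (j = (0*7)*0 = 0*0 = 0)
r(Y) = 0 (r(Y) = 0/(-215) = 0*(-1/215) = 0)
r(F(-4)) + 44652 = 0 + 44652 = 44652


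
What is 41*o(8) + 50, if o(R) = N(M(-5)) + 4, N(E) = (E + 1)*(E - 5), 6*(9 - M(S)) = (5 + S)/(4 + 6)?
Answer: 1854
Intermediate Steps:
M(S) = 107/12 - S/60 (M(S) = 9 - (5 + S)/(6*(4 + 6)) = 9 - (5 + S)/(6*10) = 9 - (½ + S/10)/6 = 9 + (-1/12 - S/60) = 107/12 - S/60)
N(E) = (1 + E)*(-5 + E)
o(R) = 44 (o(R) = (-5 + (107/12 - 1/60*(-5))² - 4*(107/12 - 1/60*(-5))) + 4 = (-5 + (107/12 + 1/12)² - 4*(107/12 + 1/12)) + 4 = (-5 + 9² - 4*9) + 4 = (-5 + 81 - 36) + 4 = 40 + 4 = 44)
41*o(8) + 50 = 41*44 + 50 = 1804 + 50 = 1854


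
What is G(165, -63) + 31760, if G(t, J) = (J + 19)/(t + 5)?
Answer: 2699578/85 ≈ 31760.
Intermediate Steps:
G(t, J) = (19 + J)/(5 + t)
G(165, -63) + 31760 = (19 - 63)/(5 + 165) + 31760 = -44/170 + 31760 = (1/170)*(-44) + 31760 = -22/85 + 31760 = 2699578/85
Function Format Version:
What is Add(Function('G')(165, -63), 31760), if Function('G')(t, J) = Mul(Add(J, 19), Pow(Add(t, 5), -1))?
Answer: Rational(2699578, 85) ≈ 31760.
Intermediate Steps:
Function('G')(t, J) = Mul(Pow(Add(5, t), -1), Add(19, J)) (Function('G')(t, J) = Mul(Add(19, J), Pow(Add(5, t), -1)) = Mul(Pow(Add(5, t), -1), Add(19, J)))
Add(Function('G')(165, -63), 31760) = Add(Mul(Pow(Add(5, 165), -1), Add(19, -63)), 31760) = Add(Mul(Pow(170, -1), -44), 31760) = Add(Mul(Rational(1, 170), -44), 31760) = Add(Rational(-22, 85), 31760) = Rational(2699578, 85)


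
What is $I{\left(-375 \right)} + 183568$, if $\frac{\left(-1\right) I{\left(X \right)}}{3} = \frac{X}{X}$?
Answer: $183565$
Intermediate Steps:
$I{\left(X \right)} = -3$ ($I{\left(X \right)} = - 3 \frac{X}{X} = \left(-3\right) 1 = -3$)
$I{\left(-375 \right)} + 183568 = -3 + 183568 = 183565$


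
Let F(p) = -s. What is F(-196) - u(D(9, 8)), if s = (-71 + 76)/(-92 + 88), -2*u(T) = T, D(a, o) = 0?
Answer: 5/4 ≈ 1.2500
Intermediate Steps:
u(T) = -T/2
s = -5/4 (s = 5/(-4) = 5*(-1/4) = -5/4 ≈ -1.2500)
F(p) = 5/4 (F(p) = -1*(-5/4) = 5/4)
F(-196) - u(D(9, 8)) = 5/4 - (-1)*0/2 = 5/4 - 1*0 = 5/4 + 0 = 5/4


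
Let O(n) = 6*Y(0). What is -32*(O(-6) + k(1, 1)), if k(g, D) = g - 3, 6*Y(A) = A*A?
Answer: 64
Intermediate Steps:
Y(A) = A**2/6 (Y(A) = (A*A)/6 = A**2/6)
O(n) = 0 (O(n) = 6*((1/6)*0**2) = 6*((1/6)*0) = 6*0 = 0)
k(g, D) = -3 + g
-32*(O(-6) + k(1, 1)) = -32*(0 + (-3 + 1)) = -32*(0 - 2) = -32*(-2) = 64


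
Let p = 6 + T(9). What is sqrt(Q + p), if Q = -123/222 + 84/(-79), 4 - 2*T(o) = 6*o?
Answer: I*sqrt(704612534)/5846 ≈ 4.5406*I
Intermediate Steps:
T(o) = 2 - 3*o
Q = -9455/5846 (Q = -123*1/222 + 84*(-1/79) = -41/74 - 84/79 = -9455/5846 ≈ -1.6173)
p = -19 (p = 6 + (2 - 3*9) = 6 + (2 - 27) = 6 - 25 = -19)
sqrt(Q + p) = sqrt(-9455/5846 - 19) = sqrt(-120529/5846) = I*sqrt(704612534)/5846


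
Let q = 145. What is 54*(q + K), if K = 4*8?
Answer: 9558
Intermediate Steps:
K = 32
54*(q + K) = 54*(145 + 32) = 54*177 = 9558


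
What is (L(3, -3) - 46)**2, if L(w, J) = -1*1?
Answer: 2209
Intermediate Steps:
L(w, J) = -1
(L(3, -3) - 46)**2 = (-1 - 46)**2 = (-47)**2 = 2209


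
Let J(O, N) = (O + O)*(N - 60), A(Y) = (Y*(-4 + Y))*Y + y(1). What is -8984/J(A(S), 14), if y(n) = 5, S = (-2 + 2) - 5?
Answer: -1123/2530 ≈ -0.44387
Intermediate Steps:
S = -5 (S = 0 - 5 = -5)
A(Y) = 5 + Y**2*(-4 + Y) (A(Y) = (Y*(-4 + Y))*Y + 5 = Y**2*(-4 + Y) + 5 = 5 + Y**2*(-4 + Y))
J(O, N) = 2*O*(-60 + N) (J(O, N) = (2*O)*(-60 + N) = 2*O*(-60 + N))
-8984/J(A(S), 14) = -8984*1/(2*(-60 + 14)*(5 + (-5)**3 - 4*(-5)**2)) = -8984*(-1/(92*(5 - 125 - 4*25))) = -8984*(-1/(92*(5 - 125 - 100))) = -8984/(2*(-220)*(-46)) = -8984/20240 = -8984*1/20240 = -1123/2530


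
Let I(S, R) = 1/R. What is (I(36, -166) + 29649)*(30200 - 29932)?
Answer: 659512222/83 ≈ 7.9459e+6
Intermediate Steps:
(I(36, -166) + 29649)*(30200 - 29932) = (1/(-166) + 29649)*(30200 - 29932) = (-1/166 + 29649)*268 = (4921733/166)*268 = 659512222/83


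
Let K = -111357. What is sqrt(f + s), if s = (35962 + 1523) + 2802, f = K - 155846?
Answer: 2*I*sqrt(56729) ≈ 476.36*I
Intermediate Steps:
f = -267203 (f = -111357 - 155846 = -267203)
s = 40287 (s = 37485 + 2802 = 40287)
sqrt(f + s) = sqrt(-267203 + 40287) = sqrt(-226916) = 2*I*sqrt(56729)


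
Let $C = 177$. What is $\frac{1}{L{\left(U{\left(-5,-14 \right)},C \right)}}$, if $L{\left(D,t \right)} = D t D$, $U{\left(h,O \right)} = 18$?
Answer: $\frac{1}{57348} \approx 1.7437 \cdot 10^{-5}$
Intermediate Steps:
$L{\left(D,t \right)} = t D^{2}$
$\frac{1}{L{\left(U{\left(-5,-14 \right)},C \right)}} = \frac{1}{177 \cdot 18^{2}} = \frac{1}{177 \cdot 324} = \frac{1}{57348}$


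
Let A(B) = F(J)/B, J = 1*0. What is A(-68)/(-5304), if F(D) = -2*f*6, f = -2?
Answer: 1/15028 ≈ 6.6542e-5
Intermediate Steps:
J = 0
F(D) = 24 (F(D) = -2*(-2)*6 = 4*6 = 24)
A(B) = 24/B
A(-68)/(-5304) = (24/(-68))/(-5304) = (24*(-1/68))*(-1/5304) = -6/17*(-1/5304) = 1/15028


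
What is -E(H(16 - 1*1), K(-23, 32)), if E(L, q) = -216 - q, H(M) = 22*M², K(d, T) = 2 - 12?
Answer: 206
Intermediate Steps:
K(d, T) = -10
-E(H(16 - 1*1), K(-23, 32)) = -(-216 - 1*(-10)) = -(-216 + 10) = -1*(-206) = 206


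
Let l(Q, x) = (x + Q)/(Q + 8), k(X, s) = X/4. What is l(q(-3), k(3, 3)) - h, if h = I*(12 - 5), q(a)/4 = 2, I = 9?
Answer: -3997/64 ≈ -62.453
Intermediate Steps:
k(X, s) = X/4 (k(X, s) = X*(¼) = X/4)
q(a) = 8 (q(a) = 4*2 = 8)
l(Q, x) = (Q + x)/(8 + Q)
h = 63 (h = 9*(12 - 5) = 9*7 = 63)
l(q(-3), k(3, 3)) - h = (8 + (¼)*3)/(8 + 8) - 1*63 = (8 + ¾)/16 - 63 = (1/16)*(35/4) - 63 = 35/64 - 63 = -3997/64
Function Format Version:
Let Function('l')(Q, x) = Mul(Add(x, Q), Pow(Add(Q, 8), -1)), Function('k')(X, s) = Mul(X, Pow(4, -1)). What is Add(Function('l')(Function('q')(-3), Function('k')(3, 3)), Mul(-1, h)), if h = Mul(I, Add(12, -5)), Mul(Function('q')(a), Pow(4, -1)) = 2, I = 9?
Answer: Rational(-3997, 64) ≈ -62.453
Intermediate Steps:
Function('k')(X, s) = Mul(Rational(1, 4), X) (Function('k')(X, s) = Mul(X, Rational(1, 4)) = Mul(Rational(1, 4), X))
Function('q')(a) = 8 (Function('q')(a) = Mul(4, 2) = 8)
Function('l')(Q, x) = Mul(Pow(Add(8, Q), -1), Add(Q, x)) (Function('l')(Q, x) = Mul(Add(Q, x), Pow(Add(8, Q), -1)) = Mul(Pow(Add(8, Q), -1), Add(Q, x)))
h = 63 (h = Mul(9, Add(12, -5)) = Mul(9, 7) = 63)
Add(Function('l')(Function('q')(-3), Function('k')(3, 3)), Mul(-1, h)) = Add(Mul(Pow(Add(8, 8), -1), Add(8, Mul(Rational(1, 4), 3))), Mul(-1, 63)) = Add(Mul(Pow(16, -1), Add(8, Rational(3, 4))), -63) = Add(Mul(Rational(1, 16), Rational(35, 4)), -63) = Add(Rational(35, 64), -63) = Rational(-3997, 64)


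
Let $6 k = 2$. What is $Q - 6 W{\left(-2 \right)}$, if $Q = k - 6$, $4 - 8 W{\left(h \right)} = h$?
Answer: $- \frac{61}{6} \approx -10.167$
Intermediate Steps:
$k = \frac{1}{3}$ ($k = \frac{1}{6} \cdot 2 = \frac{1}{3} \approx 0.33333$)
$W{\left(h \right)} = \frac{1}{2} - \frac{h}{8}$
$Q = - \frac{17}{3}$ ($Q = \frac{1}{3} - 6 = - \frac{17}{3} \approx -5.6667$)
$Q - 6 W{\left(-2 \right)} = - \frac{17}{3} - 6 \left(\frac{1}{2} - - \frac{1}{4}\right) = - \frac{17}{3} - 6 \left(\frac{1}{2} + \frac{1}{4}\right) = - \frac{17}{3} - \frac{9}{2} = - \frac{61}{6}$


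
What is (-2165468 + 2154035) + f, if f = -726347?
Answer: -737780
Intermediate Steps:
(-2165468 + 2154035) + f = (-2165468 + 2154035) - 726347 = -11433 - 726347 = -737780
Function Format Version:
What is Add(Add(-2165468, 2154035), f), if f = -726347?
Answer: -737780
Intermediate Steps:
Add(Add(-2165468, 2154035), f) = Add(Add(-2165468, 2154035), -726347) = Add(-11433, -726347) = -737780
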